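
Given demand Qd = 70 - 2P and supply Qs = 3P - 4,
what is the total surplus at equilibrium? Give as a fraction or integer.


Find equilibrium: 70 - 2P = 3P - 4
70 + 4 = 5P
P* = 74/5 = 74/5
Q* = 3*74/5 - 4 = 202/5
Inverse demand: P = 35 - Q/2, so P_max = 35
Inverse supply: P = 4/3 + Q/3, so P_min = 4/3
CS = (1/2) * 202/5 * (35 - 74/5) = 10201/25
PS = (1/2) * 202/5 * (74/5 - 4/3) = 20402/75
TS = CS + PS = 10201/25 + 20402/75 = 10201/15

10201/15


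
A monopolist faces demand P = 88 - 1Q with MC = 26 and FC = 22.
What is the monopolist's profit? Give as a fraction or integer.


MR = MC: 88 - 2Q = 26
Q* = 31
P* = 88 - 1*31 = 57
Profit = (P* - MC)*Q* - FC
= (57 - 26)*31 - 22
= 31*31 - 22
= 961 - 22 = 939

939


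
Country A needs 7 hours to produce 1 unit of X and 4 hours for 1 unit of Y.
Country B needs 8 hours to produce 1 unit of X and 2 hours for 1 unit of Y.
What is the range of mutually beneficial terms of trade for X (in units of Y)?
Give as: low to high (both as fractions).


Opportunity cost of X for Country A = hours_X / hours_Y = 7/4 = 7/4 units of Y
Opportunity cost of X for Country B = hours_X / hours_Y = 8/2 = 4 units of Y
Terms of trade must be between the two opportunity costs.
Range: 7/4 to 4

7/4 to 4


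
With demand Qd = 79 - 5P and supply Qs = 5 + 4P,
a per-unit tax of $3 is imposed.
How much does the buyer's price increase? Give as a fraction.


With a per-unit tax, the buyer's price increase depends on relative slopes.
Supply slope: d = 4, Demand slope: b = 5
Buyer's price increase = d * tax / (b + d)
= 4 * 3 / (5 + 4)
= 12 / 9 = 4/3

4/3


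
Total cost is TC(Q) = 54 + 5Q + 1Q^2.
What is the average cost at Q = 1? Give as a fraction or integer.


TC(1) = 54 + 5*1 + 1*1^2
TC(1) = 54 + 5 + 1 = 60
AC = TC/Q = 60/1 = 60

60


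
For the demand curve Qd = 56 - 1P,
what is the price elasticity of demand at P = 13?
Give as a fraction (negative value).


dQ/dP = -1
At P = 13: Q = 56 - 1*13 = 43
E = (dQ/dP)(P/Q) = (-1)(13/43) = -13/43

-13/43


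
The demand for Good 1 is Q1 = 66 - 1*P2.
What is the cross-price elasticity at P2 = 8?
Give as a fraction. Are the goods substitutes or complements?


dQ1/dP2 = -1
At P2 = 8: Q1 = 66 - 1*8 = 58
Exy = (dQ1/dP2)(P2/Q1) = -1 * 8 / 58 = -4/29
Since Exy < 0, the goods are complements.

-4/29 (complements)


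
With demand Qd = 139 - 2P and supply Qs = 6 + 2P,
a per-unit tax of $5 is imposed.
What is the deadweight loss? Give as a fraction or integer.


Pre-tax equilibrium quantity: Q* = 145/2
Post-tax equilibrium quantity: Q_tax = 135/2
Reduction in quantity: Q* - Q_tax = 5
DWL = (1/2) * tax * (Q* - Q_tax)
DWL = (1/2) * 5 * 5 = 25/2

25/2


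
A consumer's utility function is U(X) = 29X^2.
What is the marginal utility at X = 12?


MU = dU/dX = 29*2*X^(2-1)
MU = 58*X^1
At X = 12:
MU = 58 * 12^1
MU = 58 * 12 = 696

696


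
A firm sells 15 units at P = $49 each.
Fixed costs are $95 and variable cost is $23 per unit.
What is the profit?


Total Revenue = P * Q = 49 * 15 = $735
Total Cost = FC + VC*Q = 95 + 23*15 = $440
Profit = TR - TC = 735 - 440 = $295

$295


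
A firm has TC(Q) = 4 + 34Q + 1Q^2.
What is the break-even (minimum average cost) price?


AC(Q) = 4/Q + 34 + 1Q
To minimize: dAC/dQ = -4/Q^2 + 1 = 0
Q^2 = 4/1 = 4
Q* = 2
Min AC = 4/2 + 34 + 1*2
Min AC = 2 + 34 + 2 = 38

38


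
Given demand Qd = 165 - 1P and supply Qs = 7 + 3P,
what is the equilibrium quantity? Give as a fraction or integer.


First find equilibrium price:
165 - 1P = 7 + 3P
P* = 158/4 = 79/2
Then substitute into demand:
Q* = 165 - 1 * 79/2 = 251/2

251/2


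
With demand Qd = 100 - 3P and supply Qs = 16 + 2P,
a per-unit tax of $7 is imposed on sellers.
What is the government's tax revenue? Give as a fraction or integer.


With tax on sellers, new supply: Qs' = 16 + 2(P - 7)
= 2 + 2P
New equilibrium quantity:
Q_new = 206/5
Tax revenue = tax * Q_new = 7 * 206/5 = 1442/5

1442/5


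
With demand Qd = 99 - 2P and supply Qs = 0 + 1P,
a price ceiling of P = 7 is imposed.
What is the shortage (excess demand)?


At P = 7:
Qd = 99 - 2*7 = 85
Qs = 0 + 1*7 = 7
Shortage = Qd - Qs = 85 - 7 = 78

78


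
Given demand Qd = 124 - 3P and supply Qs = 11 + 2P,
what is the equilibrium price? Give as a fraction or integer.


At equilibrium, Qd = Qs.
124 - 3P = 11 + 2P
124 - 11 = 3P + 2P
113 = 5P
P* = 113/5 = 113/5

113/5


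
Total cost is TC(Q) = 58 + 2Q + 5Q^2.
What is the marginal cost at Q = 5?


MC = dTC/dQ = 2 + 2*5*Q
At Q = 5:
MC = 2 + 10*5
MC = 2 + 50 = 52

52


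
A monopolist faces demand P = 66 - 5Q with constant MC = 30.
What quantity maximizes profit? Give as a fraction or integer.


TR = P*Q = (66 - 5Q)Q = 66Q - 5Q^2
MR = dTR/dQ = 66 - 10Q
Set MR = MC:
66 - 10Q = 30
36 = 10Q
Q* = 36/10 = 18/5

18/5


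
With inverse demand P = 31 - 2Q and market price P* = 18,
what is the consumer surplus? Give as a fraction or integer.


Maximum willingness to pay (at Q=0): P_max = 31
Quantity demanded at P* = 18:
Q* = (31 - 18)/2 = 13/2
CS = (1/2) * Q* * (P_max - P*)
CS = (1/2) * 13/2 * (31 - 18)
CS = (1/2) * 13/2 * 13 = 169/4

169/4


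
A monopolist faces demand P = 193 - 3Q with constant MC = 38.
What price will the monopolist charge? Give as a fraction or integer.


MR = 193 - 6Q
Set MR = MC: 193 - 6Q = 38
Q* = 155/6
Substitute into demand:
P* = 193 - 3*155/6 = 231/2

231/2


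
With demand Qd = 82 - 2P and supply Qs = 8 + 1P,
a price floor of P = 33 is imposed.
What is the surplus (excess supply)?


At P = 33:
Qd = 82 - 2*33 = 16
Qs = 8 + 1*33 = 41
Surplus = Qs - Qd = 41 - 16 = 25

25


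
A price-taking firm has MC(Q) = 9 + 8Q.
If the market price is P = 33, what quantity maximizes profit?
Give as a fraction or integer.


In perfect competition, profit is maximized where P = MC.
33 = 9 + 8Q
24 = 8Q
Q* = 24/8 = 3

3


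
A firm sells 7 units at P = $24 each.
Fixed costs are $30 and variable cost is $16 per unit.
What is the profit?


Total Revenue = P * Q = 24 * 7 = $168
Total Cost = FC + VC*Q = 30 + 16*7 = $142
Profit = TR - TC = 168 - 142 = $26

$26


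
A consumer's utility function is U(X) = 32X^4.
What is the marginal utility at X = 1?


MU = dU/dX = 32*4*X^(4-1)
MU = 128*X^3
At X = 1:
MU = 128 * 1^3
MU = 128 * 1 = 128

128


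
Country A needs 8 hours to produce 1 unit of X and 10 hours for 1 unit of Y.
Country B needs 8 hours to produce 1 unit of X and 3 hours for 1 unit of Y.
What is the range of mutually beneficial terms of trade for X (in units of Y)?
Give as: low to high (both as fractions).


Opportunity cost of X for Country A = hours_X / hours_Y = 8/10 = 4/5 units of Y
Opportunity cost of X for Country B = hours_X / hours_Y = 8/3 = 8/3 units of Y
Terms of trade must be between the two opportunity costs.
Range: 4/5 to 8/3

4/5 to 8/3


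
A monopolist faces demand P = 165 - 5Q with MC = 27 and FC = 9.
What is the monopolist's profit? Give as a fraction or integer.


MR = MC: 165 - 10Q = 27
Q* = 69/5
P* = 165 - 5*69/5 = 96
Profit = (P* - MC)*Q* - FC
= (96 - 27)*69/5 - 9
= 69*69/5 - 9
= 4761/5 - 9 = 4716/5

4716/5


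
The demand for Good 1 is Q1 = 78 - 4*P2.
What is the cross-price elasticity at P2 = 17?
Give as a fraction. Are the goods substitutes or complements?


dQ1/dP2 = -4
At P2 = 17: Q1 = 78 - 4*17 = 10
Exy = (dQ1/dP2)(P2/Q1) = -4 * 17 / 10 = -34/5
Since Exy < 0, the goods are complements.

-34/5 (complements)


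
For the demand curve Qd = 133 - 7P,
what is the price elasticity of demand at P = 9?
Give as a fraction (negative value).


dQ/dP = -7
At P = 9: Q = 133 - 7*9 = 70
E = (dQ/dP)(P/Q) = (-7)(9/70) = -9/10

-9/10


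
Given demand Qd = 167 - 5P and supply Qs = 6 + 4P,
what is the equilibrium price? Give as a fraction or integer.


At equilibrium, Qd = Qs.
167 - 5P = 6 + 4P
167 - 6 = 5P + 4P
161 = 9P
P* = 161/9 = 161/9

161/9


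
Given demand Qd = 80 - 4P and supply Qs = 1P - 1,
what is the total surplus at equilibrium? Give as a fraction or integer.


Find equilibrium: 80 - 4P = 1P - 1
80 + 1 = 5P
P* = 81/5 = 81/5
Q* = 1*81/5 - 1 = 76/5
Inverse demand: P = 20 - Q/4, so P_max = 20
Inverse supply: P = 1 + Q/1, so P_min = 1
CS = (1/2) * 76/5 * (20 - 81/5) = 722/25
PS = (1/2) * 76/5 * (81/5 - 1) = 2888/25
TS = CS + PS = 722/25 + 2888/25 = 722/5

722/5


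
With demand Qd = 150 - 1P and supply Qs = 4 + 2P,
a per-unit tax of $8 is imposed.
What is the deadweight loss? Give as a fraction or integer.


Pre-tax equilibrium quantity: Q* = 304/3
Post-tax equilibrium quantity: Q_tax = 96
Reduction in quantity: Q* - Q_tax = 16/3
DWL = (1/2) * tax * (Q* - Q_tax)
DWL = (1/2) * 8 * 16/3 = 64/3

64/3


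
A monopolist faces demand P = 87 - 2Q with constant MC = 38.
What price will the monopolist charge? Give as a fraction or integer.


MR = 87 - 4Q
Set MR = MC: 87 - 4Q = 38
Q* = 49/4
Substitute into demand:
P* = 87 - 2*49/4 = 125/2

125/2


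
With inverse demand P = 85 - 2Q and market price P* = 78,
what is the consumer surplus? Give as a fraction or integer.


Maximum willingness to pay (at Q=0): P_max = 85
Quantity demanded at P* = 78:
Q* = (85 - 78)/2 = 7/2
CS = (1/2) * Q* * (P_max - P*)
CS = (1/2) * 7/2 * (85 - 78)
CS = (1/2) * 7/2 * 7 = 49/4

49/4


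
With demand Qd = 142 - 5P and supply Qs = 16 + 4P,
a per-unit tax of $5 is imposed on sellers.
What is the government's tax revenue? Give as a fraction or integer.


With tax on sellers, new supply: Qs' = 16 + 4(P - 5)
= 4P - 4
New equilibrium quantity:
Q_new = 548/9
Tax revenue = tax * Q_new = 5 * 548/9 = 2740/9

2740/9


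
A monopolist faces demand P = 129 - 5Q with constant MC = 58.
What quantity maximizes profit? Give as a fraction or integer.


TR = P*Q = (129 - 5Q)Q = 129Q - 5Q^2
MR = dTR/dQ = 129 - 10Q
Set MR = MC:
129 - 10Q = 58
71 = 10Q
Q* = 71/10 = 71/10

71/10


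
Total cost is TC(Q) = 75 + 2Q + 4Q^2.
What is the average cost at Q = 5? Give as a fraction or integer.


TC(5) = 75 + 2*5 + 4*5^2
TC(5) = 75 + 10 + 100 = 185
AC = TC/Q = 185/5 = 37

37


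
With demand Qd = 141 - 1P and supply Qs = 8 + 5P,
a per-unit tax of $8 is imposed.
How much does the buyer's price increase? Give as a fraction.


With a per-unit tax, the buyer's price increase depends on relative slopes.
Supply slope: d = 5, Demand slope: b = 1
Buyer's price increase = d * tax / (b + d)
= 5 * 8 / (1 + 5)
= 40 / 6 = 20/3

20/3


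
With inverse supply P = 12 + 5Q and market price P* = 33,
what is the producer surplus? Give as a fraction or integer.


Minimum supply price (at Q=0): P_min = 12
Quantity supplied at P* = 33:
Q* = (33 - 12)/5 = 21/5
PS = (1/2) * Q* * (P* - P_min)
PS = (1/2) * 21/5 * (33 - 12)
PS = (1/2) * 21/5 * 21 = 441/10

441/10


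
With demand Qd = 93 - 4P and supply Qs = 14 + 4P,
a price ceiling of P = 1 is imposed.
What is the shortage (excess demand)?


At P = 1:
Qd = 93 - 4*1 = 89
Qs = 14 + 4*1 = 18
Shortage = Qd - Qs = 89 - 18 = 71

71


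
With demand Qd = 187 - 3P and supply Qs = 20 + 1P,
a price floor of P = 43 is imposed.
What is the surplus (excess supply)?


At P = 43:
Qd = 187 - 3*43 = 58
Qs = 20 + 1*43 = 63
Surplus = Qs - Qd = 63 - 58 = 5

5


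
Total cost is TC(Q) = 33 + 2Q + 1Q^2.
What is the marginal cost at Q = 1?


MC = dTC/dQ = 2 + 2*1*Q
At Q = 1:
MC = 2 + 2*1
MC = 2 + 2 = 4

4


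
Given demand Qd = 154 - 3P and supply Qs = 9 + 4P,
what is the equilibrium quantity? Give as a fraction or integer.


First find equilibrium price:
154 - 3P = 9 + 4P
P* = 145/7 = 145/7
Then substitute into demand:
Q* = 154 - 3 * 145/7 = 643/7

643/7


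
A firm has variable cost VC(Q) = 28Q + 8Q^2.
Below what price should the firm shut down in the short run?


AVC(Q) = VC(Q)/Q = 28 + 8Q
AVC is increasing in Q, so minimum AVC is at Q -> 0+.
Min AVC = 28
The firm should shut down if P < 28.

28


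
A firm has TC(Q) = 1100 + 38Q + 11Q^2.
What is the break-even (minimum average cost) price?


AC(Q) = 1100/Q + 38 + 11Q
To minimize: dAC/dQ = -1100/Q^2 + 11 = 0
Q^2 = 1100/11 = 100
Q* = 10
Min AC = 1100/10 + 38 + 11*10
Min AC = 110 + 38 + 110 = 258

258


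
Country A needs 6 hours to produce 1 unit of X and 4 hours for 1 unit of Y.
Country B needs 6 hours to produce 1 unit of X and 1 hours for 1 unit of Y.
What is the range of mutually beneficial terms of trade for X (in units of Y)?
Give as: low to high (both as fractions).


Opportunity cost of X for Country A = hours_X / hours_Y = 6/4 = 3/2 units of Y
Opportunity cost of X for Country B = hours_X / hours_Y = 6/1 = 6 units of Y
Terms of trade must be between the two opportunity costs.
Range: 3/2 to 6

3/2 to 6


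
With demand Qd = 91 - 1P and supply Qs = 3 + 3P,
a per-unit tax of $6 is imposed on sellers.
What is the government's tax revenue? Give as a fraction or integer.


With tax on sellers, new supply: Qs' = 3 + 3(P - 6)
= 3P - 15
New equilibrium quantity:
Q_new = 129/2
Tax revenue = tax * Q_new = 6 * 129/2 = 387

387


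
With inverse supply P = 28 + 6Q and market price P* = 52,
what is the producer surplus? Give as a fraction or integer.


Minimum supply price (at Q=0): P_min = 28
Quantity supplied at P* = 52:
Q* = (52 - 28)/6 = 4
PS = (1/2) * Q* * (P* - P_min)
PS = (1/2) * 4 * (52 - 28)
PS = (1/2) * 4 * 24 = 48

48


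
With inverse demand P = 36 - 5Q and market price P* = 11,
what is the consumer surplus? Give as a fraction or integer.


Maximum willingness to pay (at Q=0): P_max = 36
Quantity demanded at P* = 11:
Q* = (36 - 11)/5 = 5
CS = (1/2) * Q* * (P_max - P*)
CS = (1/2) * 5 * (36 - 11)
CS = (1/2) * 5 * 25 = 125/2

125/2


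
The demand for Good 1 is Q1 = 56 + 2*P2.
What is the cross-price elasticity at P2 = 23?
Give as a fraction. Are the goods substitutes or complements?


dQ1/dP2 = 2
At P2 = 23: Q1 = 56 + 2*23 = 102
Exy = (dQ1/dP2)(P2/Q1) = 2 * 23 / 102 = 23/51
Since Exy > 0, the goods are substitutes.

23/51 (substitutes)


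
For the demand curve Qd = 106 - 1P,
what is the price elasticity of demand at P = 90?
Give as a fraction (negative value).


dQ/dP = -1
At P = 90: Q = 106 - 1*90 = 16
E = (dQ/dP)(P/Q) = (-1)(90/16) = -45/8

-45/8


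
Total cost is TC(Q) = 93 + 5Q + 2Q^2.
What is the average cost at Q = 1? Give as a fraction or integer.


TC(1) = 93 + 5*1 + 2*1^2
TC(1) = 93 + 5 + 2 = 100
AC = TC/Q = 100/1 = 100

100


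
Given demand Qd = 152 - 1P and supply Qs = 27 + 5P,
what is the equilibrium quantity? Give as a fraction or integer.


First find equilibrium price:
152 - 1P = 27 + 5P
P* = 125/6 = 125/6
Then substitute into demand:
Q* = 152 - 1 * 125/6 = 787/6

787/6


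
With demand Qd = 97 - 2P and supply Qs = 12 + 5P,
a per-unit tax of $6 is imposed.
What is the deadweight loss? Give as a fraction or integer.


Pre-tax equilibrium quantity: Q* = 509/7
Post-tax equilibrium quantity: Q_tax = 449/7
Reduction in quantity: Q* - Q_tax = 60/7
DWL = (1/2) * tax * (Q* - Q_tax)
DWL = (1/2) * 6 * 60/7 = 180/7

180/7


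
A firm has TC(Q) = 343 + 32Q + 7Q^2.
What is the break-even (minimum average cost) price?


AC(Q) = 343/Q + 32 + 7Q
To minimize: dAC/dQ = -343/Q^2 + 7 = 0
Q^2 = 343/7 = 49
Q* = 7
Min AC = 343/7 + 32 + 7*7
Min AC = 49 + 32 + 49 = 130

130


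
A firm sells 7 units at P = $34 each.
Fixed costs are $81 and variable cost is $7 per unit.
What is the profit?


Total Revenue = P * Q = 34 * 7 = $238
Total Cost = FC + VC*Q = 81 + 7*7 = $130
Profit = TR - TC = 238 - 130 = $108

$108


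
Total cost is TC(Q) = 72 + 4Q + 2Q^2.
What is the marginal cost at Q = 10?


MC = dTC/dQ = 4 + 2*2*Q
At Q = 10:
MC = 4 + 4*10
MC = 4 + 40 = 44

44


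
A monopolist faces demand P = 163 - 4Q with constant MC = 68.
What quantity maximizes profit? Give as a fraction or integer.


TR = P*Q = (163 - 4Q)Q = 163Q - 4Q^2
MR = dTR/dQ = 163 - 8Q
Set MR = MC:
163 - 8Q = 68
95 = 8Q
Q* = 95/8 = 95/8

95/8


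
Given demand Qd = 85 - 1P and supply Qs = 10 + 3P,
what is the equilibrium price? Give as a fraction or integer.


At equilibrium, Qd = Qs.
85 - 1P = 10 + 3P
85 - 10 = 1P + 3P
75 = 4P
P* = 75/4 = 75/4

75/4


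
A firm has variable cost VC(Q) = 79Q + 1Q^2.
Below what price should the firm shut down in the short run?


AVC(Q) = VC(Q)/Q = 79 + 1Q
AVC is increasing in Q, so minimum AVC is at Q -> 0+.
Min AVC = 79
The firm should shut down if P < 79.

79


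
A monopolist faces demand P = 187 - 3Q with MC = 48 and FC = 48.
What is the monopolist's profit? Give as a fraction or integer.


MR = MC: 187 - 6Q = 48
Q* = 139/6
P* = 187 - 3*139/6 = 235/2
Profit = (P* - MC)*Q* - FC
= (235/2 - 48)*139/6 - 48
= 139/2*139/6 - 48
= 19321/12 - 48 = 18745/12

18745/12


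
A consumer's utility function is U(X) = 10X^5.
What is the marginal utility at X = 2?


MU = dU/dX = 10*5*X^(5-1)
MU = 50*X^4
At X = 2:
MU = 50 * 2^4
MU = 50 * 16 = 800

800


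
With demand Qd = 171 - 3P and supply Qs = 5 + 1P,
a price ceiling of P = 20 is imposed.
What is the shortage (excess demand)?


At P = 20:
Qd = 171 - 3*20 = 111
Qs = 5 + 1*20 = 25
Shortage = Qd - Qs = 111 - 25 = 86

86


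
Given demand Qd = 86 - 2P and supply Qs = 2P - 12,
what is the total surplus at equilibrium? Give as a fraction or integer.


Find equilibrium: 86 - 2P = 2P - 12
86 + 12 = 4P
P* = 98/4 = 49/2
Q* = 2*49/2 - 12 = 37
Inverse demand: P = 43 - Q/2, so P_max = 43
Inverse supply: P = 6 + Q/2, so P_min = 6
CS = (1/2) * 37 * (43 - 49/2) = 1369/4
PS = (1/2) * 37 * (49/2 - 6) = 1369/4
TS = CS + PS = 1369/4 + 1369/4 = 1369/2

1369/2


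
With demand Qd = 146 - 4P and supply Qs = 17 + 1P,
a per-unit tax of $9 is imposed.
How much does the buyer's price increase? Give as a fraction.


With a per-unit tax, the buyer's price increase depends on relative slopes.
Supply slope: d = 1, Demand slope: b = 4
Buyer's price increase = d * tax / (b + d)
= 1 * 9 / (4 + 1)
= 9 / 5 = 9/5

9/5


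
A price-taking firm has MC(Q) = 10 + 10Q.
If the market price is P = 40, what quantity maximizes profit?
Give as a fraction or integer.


In perfect competition, profit is maximized where P = MC.
40 = 10 + 10Q
30 = 10Q
Q* = 30/10 = 3

3


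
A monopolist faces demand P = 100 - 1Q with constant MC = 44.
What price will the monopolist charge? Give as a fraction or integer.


MR = 100 - 2Q
Set MR = MC: 100 - 2Q = 44
Q* = 28
Substitute into demand:
P* = 100 - 1*28 = 72

72


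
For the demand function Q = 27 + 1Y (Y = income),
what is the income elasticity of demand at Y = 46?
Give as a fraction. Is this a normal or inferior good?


dQ/dY = 1
At Y = 46: Q = 27 + 1*46 = 73
Ey = (dQ/dY)(Y/Q) = 1 * 46 / 73 = 46/73
Since Ey > 0, this is a normal good.

46/73 (normal good)


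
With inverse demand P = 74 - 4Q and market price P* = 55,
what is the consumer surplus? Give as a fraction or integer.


Maximum willingness to pay (at Q=0): P_max = 74
Quantity demanded at P* = 55:
Q* = (74 - 55)/4 = 19/4
CS = (1/2) * Q* * (P_max - P*)
CS = (1/2) * 19/4 * (74 - 55)
CS = (1/2) * 19/4 * 19 = 361/8

361/8


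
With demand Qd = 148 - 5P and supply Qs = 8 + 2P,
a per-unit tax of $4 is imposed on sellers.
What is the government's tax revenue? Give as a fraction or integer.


With tax on sellers, new supply: Qs' = 8 + 2(P - 4)
= 0 + 2P
New equilibrium quantity:
Q_new = 296/7
Tax revenue = tax * Q_new = 4 * 296/7 = 1184/7

1184/7


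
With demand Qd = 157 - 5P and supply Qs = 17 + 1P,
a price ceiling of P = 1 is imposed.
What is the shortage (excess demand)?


At P = 1:
Qd = 157 - 5*1 = 152
Qs = 17 + 1*1 = 18
Shortage = Qd - Qs = 152 - 18 = 134

134


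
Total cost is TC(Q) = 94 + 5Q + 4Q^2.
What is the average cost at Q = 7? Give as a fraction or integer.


TC(7) = 94 + 5*7 + 4*7^2
TC(7) = 94 + 35 + 196 = 325
AC = TC/Q = 325/7 = 325/7

325/7


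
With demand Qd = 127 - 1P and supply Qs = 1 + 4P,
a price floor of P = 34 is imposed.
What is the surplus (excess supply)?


At P = 34:
Qd = 127 - 1*34 = 93
Qs = 1 + 4*34 = 137
Surplus = Qs - Qd = 137 - 93 = 44

44


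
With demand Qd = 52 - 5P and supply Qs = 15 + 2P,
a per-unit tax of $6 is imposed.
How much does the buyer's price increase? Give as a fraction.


With a per-unit tax, the buyer's price increase depends on relative slopes.
Supply slope: d = 2, Demand slope: b = 5
Buyer's price increase = d * tax / (b + d)
= 2 * 6 / (5 + 2)
= 12 / 7 = 12/7

12/7


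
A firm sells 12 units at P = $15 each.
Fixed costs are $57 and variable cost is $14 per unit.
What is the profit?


Total Revenue = P * Q = 15 * 12 = $180
Total Cost = FC + VC*Q = 57 + 14*12 = $225
Profit = TR - TC = 180 - 225 = $-45

$-45


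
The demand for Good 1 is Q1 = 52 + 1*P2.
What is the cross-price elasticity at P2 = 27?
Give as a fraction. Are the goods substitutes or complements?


dQ1/dP2 = 1
At P2 = 27: Q1 = 52 + 1*27 = 79
Exy = (dQ1/dP2)(P2/Q1) = 1 * 27 / 79 = 27/79
Since Exy > 0, the goods are substitutes.

27/79 (substitutes)


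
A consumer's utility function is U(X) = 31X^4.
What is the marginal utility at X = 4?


MU = dU/dX = 31*4*X^(4-1)
MU = 124*X^3
At X = 4:
MU = 124 * 4^3
MU = 124 * 64 = 7936

7936


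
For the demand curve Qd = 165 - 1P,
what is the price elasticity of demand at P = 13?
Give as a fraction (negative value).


dQ/dP = -1
At P = 13: Q = 165 - 1*13 = 152
E = (dQ/dP)(P/Q) = (-1)(13/152) = -13/152

-13/152


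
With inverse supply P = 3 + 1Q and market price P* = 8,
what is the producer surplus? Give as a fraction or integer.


Minimum supply price (at Q=0): P_min = 3
Quantity supplied at P* = 8:
Q* = (8 - 3)/1 = 5
PS = (1/2) * Q* * (P* - P_min)
PS = (1/2) * 5 * (8 - 3)
PS = (1/2) * 5 * 5 = 25/2

25/2


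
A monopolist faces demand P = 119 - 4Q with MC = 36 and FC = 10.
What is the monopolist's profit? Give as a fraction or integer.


MR = MC: 119 - 8Q = 36
Q* = 83/8
P* = 119 - 4*83/8 = 155/2
Profit = (P* - MC)*Q* - FC
= (155/2 - 36)*83/8 - 10
= 83/2*83/8 - 10
= 6889/16 - 10 = 6729/16

6729/16


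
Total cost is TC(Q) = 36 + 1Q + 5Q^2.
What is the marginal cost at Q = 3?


MC = dTC/dQ = 1 + 2*5*Q
At Q = 3:
MC = 1 + 10*3
MC = 1 + 30 = 31

31


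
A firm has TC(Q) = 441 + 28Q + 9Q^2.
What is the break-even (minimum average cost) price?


AC(Q) = 441/Q + 28 + 9Q
To minimize: dAC/dQ = -441/Q^2 + 9 = 0
Q^2 = 441/9 = 49
Q* = 7
Min AC = 441/7 + 28 + 9*7
Min AC = 63 + 28 + 63 = 154

154


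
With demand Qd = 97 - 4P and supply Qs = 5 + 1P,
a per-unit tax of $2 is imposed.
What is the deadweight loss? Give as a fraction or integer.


Pre-tax equilibrium quantity: Q* = 117/5
Post-tax equilibrium quantity: Q_tax = 109/5
Reduction in quantity: Q* - Q_tax = 8/5
DWL = (1/2) * tax * (Q* - Q_tax)
DWL = (1/2) * 2 * 8/5 = 8/5

8/5


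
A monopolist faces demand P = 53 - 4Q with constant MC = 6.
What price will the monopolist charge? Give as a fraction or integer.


MR = 53 - 8Q
Set MR = MC: 53 - 8Q = 6
Q* = 47/8
Substitute into demand:
P* = 53 - 4*47/8 = 59/2

59/2


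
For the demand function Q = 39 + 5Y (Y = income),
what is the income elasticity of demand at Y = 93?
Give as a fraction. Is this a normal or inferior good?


dQ/dY = 5
At Y = 93: Q = 39 + 5*93 = 504
Ey = (dQ/dY)(Y/Q) = 5 * 93 / 504 = 155/168
Since Ey > 0, this is a normal good.

155/168 (normal good)


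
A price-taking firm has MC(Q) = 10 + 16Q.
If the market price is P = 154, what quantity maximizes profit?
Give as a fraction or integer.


In perfect competition, profit is maximized where P = MC.
154 = 10 + 16Q
144 = 16Q
Q* = 144/16 = 9

9


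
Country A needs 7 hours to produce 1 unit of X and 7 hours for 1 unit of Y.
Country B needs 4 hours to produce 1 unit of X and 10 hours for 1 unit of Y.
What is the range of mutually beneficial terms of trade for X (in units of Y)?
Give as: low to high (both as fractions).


Opportunity cost of X for Country A = hours_X / hours_Y = 7/7 = 1 units of Y
Opportunity cost of X for Country B = hours_X / hours_Y = 4/10 = 2/5 units of Y
Terms of trade must be between the two opportunity costs.
Range: 2/5 to 1

2/5 to 1


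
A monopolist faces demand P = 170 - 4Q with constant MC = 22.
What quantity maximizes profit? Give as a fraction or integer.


TR = P*Q = (170 - 4Q)Q = 170Q - 4Q^2
MR = dTR/dQ = 170 - 8Q
Set MR = MC:
170 - 8Q = 22
148 = 8Q
Q* = 148/8 = 37/2

37/2


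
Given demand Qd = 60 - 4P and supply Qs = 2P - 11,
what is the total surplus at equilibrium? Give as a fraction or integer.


Find equilibrium: 60 - 4P = 2P - 11
60 + 11 = 6P
P* = 71/6 = 71/6
Q* = 2*71/6 - 11 = 38/3
Inverse demand: P = 15 - Q/4, so P_max = 15
Inverse supply: P = 11/2 + Q/2, so P_min = 11/2
CS = (1/2) * 38/3 * (15 - 71/6) = 361/18
PS = (1/2) * 38/3 * (71/6 - 11/2) = 361/9
TS = CS + PS = 361/18 + 361/9 = 361/6

361/6


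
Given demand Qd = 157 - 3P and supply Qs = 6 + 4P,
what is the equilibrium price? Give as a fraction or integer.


At equilibrium, Qd = Qs.
157 - 3P = 6 + 4P
157 - 6 = 3P + 4P
151 = 7P
P* = 151/7 = 151/7

151/7


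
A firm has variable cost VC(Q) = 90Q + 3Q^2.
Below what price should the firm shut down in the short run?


AVC(Q) = VC(Q)/Q = 90 + 3Q
AVC is increasing in Q, so minimum AVC is at Q -> 0+.
Min AVC = 90
The firm should shut down if P < 90.

90


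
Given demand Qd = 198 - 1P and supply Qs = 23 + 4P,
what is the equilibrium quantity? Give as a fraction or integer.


First find equilibrium price:
198 - 1P = 23 + 4P
P* = 175/5 = 35
Then substitute into demand:
Q* = 198 - 1 * 35 = 163

163


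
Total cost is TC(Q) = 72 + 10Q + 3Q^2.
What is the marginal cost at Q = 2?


MC = dTC/dQ = 10 + 2*3*Q
At Q = 2:
MC = 10 + 6*2
MC = 10 + 12 = 22

22


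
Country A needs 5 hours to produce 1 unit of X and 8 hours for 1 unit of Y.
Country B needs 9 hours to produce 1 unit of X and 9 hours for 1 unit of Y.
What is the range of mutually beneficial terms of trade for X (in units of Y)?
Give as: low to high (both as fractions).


Opportunity cost of X for Country A = hours_X / hours_Y = 5/8 = 5/8 units of Y
Opportunity cost of X for Country B = hours_X / hours_Y = 9/9 = 1 units of Y
Terms of trade must be between the two opportunity costs.
Range: 5/8 to 1

5/8 to 1


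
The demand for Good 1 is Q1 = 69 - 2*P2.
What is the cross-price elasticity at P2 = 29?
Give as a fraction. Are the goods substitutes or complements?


dQ1/dP2 = -2
At P2 = 29: Q1 = 69 - 2*29 = 11
Exy = (dQ1/dP2)(P2/Q1) = -2 * 29 / 11 = -58/11
Since Exy < 0, the goods are complements.

-58/11 (complements)


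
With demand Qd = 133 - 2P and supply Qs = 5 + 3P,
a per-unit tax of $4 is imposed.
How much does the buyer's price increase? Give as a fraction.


With a per-unit tax, the buyer's price increase depends on relative slopes.
Supply slope: d = 3, Demand slope: b = 2
Buyer's price increase = d * tax / (b + d)
= 3 * 4 / (2 + 3)
= 12 / 5 = 12/5

12/5


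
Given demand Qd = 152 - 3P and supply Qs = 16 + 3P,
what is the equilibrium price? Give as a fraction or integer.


At equilibrium, Qd = Qs.
152 - 3P = 16 + 3P
152 - 16 = 3P + 3P
136 = 6P
P* = 136/6 = 68/3

68/3


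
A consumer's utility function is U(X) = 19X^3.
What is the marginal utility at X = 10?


MU = dU/dX = 19*3*X^(3-1)
MU = 57*X^2
At X = 10:
MU = 57 * 10^2
MU = 57 * 100 = 5700

5700


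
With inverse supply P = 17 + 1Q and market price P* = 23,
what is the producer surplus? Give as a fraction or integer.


Minimum supply price (at Q=0): P_min = 17
Quantity supplied at P* = 23:
Q* = (23 - 17)/1 = 6
PS = (1/2) * Q* * (P* - P_min)
PS = (1/2) * 6 * (23 - 17)
PS = (1/2) * 6 * 6 = 18

18


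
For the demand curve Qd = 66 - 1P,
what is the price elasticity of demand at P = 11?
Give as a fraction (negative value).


dQ/dP = -1
At P = 11: Q = 66 - 1*11 = 55
E = (dQ/dP)(P/Q) = (-1)(11/55) = -1/5

-1/5


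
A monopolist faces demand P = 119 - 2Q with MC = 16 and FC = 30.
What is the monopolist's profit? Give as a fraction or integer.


MR = MC: 119 - 4Q = 16
Q* = 103/4
P* = 119 - 2*103/4 = 135/2
Profit = (P* - MC)*Q* - FC
= (135/2 - 16)*103/4 - 30
= 103/2*103/4 - 30
= 10609/8 - 30 = 10369/8

10369/8


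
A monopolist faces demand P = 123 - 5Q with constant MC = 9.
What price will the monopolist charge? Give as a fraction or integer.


MR = 123 - 10Q
Set MR = MC: 123 - 10Q = 9
Q* = 57/5
Substitute into demand:
P* = 123 - 5*57/5 = 66

66


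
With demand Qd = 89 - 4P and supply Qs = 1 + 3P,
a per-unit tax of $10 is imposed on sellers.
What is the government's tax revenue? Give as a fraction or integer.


With tax on sellers, new supply: Qs' = 1 + 3(P - 10)
= 3P - 29
New equilibrium quantity:
Q_new = 151/7
Tax revenue = tax * Q_new = 10 * 151/7 = 1510/7

1510/7


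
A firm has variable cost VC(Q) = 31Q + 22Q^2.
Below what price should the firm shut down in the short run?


AVC(Q) = VC(Q)/Q = 31 + 22Q
AVC is increasing in Q, so minimum AVC is at Q -> 0+.
Min AVC = 31
The firm should shut down if P < 31.

31


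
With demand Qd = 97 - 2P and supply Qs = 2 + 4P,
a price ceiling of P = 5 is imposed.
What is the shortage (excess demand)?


At P = 5:
Qd = 97 - 2*5 = 87
Qs = 2 + 4*5 = 22
Shortage = Qd - Qs = 87 - 22 = 65

65


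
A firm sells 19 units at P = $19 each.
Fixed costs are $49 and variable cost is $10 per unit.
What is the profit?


Total Revenue = P * Q = 19 * 19 = $361
Total Cost = FC + VC*Q = 49 + 10*19 = $239
Profit = TR - TC = 361 - 239 = $122

$122


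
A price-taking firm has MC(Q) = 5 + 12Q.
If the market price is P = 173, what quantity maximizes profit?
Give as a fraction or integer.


In perfect competition, profit is maximized where P = MC.
173 = 5 + 12Q
168 = 12Q
Q* = 168/12 = 14

14


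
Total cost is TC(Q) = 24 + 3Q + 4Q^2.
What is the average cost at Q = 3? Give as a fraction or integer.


TC(3) = 24 + 3*3 + 4*3^2
TC(3) = 24 + 9 + 36 = 69
AC = TC/Q = 69/3 = 23

23


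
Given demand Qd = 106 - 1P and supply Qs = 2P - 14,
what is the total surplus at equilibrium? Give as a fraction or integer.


Find equilibrium: 106 - 1P = 2P - 14
106 + 14 = 3P
P* = 120/3 = 40
Q* = 2*40 - 14 = 66
Inverse demand: P = 106 - Q/1, so P_max = 106
Inverse supply: P = 7 + Q/2, so P_min = 7
CS = (1/2) * 66 * (106 - 40) = 2178
PS = (1/2) * 66 * (40 - 7) = 1089
TS = CS + PS = 2178 + 1089 = 3267

3267


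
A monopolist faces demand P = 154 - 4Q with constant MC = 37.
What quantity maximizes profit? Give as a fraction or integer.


TR = P*Q = (154 - 4Q)Q = 154Q - 4Q^2
MR = dTR/dQ = 154 - 8Q
Set MR = MC:
154 - 8Q = 37
117 = 8Q
Q* = 117/8 = 117/8

117/8


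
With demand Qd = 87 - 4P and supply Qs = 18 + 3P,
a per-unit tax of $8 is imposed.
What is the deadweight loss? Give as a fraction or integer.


Pre-tax equilibrium quantity: Q* = 333/7
Post-tax equilibrium quantity: Q_tax = 237/7
Reduction in quantity: Q* - Q_tax = 96/7
DWL = (1/2) * tax * (Q* - Q_tax)
DWL = (1/2) * 8 * 96/7 = 384/7

384/7


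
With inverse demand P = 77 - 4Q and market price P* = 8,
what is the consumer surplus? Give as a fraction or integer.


Maximum willingness to pay (at Q=0): P_max = 77
Quantity demanded at P* = 8:
Q* = (77 - 8)/4 = 69/4
CS = (1/2) * Q* * (P_max - P*)
CS = (1/2) * 69/4 * (77 - 8)
CS = (1/2) * 69/4 * 69 = 4761/8

4761/8


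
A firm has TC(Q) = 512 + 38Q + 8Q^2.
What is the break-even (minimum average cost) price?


AC(Q) = 512/Q + 38 + 8Q
To minimize: dAC/dQ = -512/Q^2 + 8 = 0
Q^2 = 512/8 = 64
Q* = 8
Min AC = 512/8 + 38 + 8*8
Min AC = 64 + 38 + 64 = 166

166


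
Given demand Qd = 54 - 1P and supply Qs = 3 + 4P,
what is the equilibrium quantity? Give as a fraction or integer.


First find equilibrium price:
54 - 1P = 3 + 4P
P* = 51/5 = 51/5
Then substitute into demand:
Q* = 54 - 1 * 51/5 = 219/5

219/5


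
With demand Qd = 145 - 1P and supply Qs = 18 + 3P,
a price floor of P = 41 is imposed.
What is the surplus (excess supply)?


At P = 41:
Qd = 145 - 1*41 = 104
Qs = 18 + 3*41 = 141
Surplus = Qs - Qd = 141 - 104 = 37

37


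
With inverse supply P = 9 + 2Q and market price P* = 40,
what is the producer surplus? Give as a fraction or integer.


Minimum supply price (at Q=0): P_min = 9
Quantity supplied at P* = 40:
Q* = (40 - 9)/2 = 31/2
PS = (1/2) * Q* * (P* - P_min)
PS = (1/2) * 31/2 * (40 - 9)
PS = (1/2) * 31/2 * 31 = 961/4

961/4


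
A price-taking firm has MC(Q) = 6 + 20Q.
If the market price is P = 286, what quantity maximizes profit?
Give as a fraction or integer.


In perfect competition, profit is maximized where P = MC.
286 = 6 + 20Q
280 = 20Q
Q* = 280/20 = 14

14


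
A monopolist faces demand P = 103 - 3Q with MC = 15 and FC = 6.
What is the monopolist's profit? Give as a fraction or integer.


MR = MC: 103 - 6Q = 15
Q* = 44/3
P* = 103 - 3*44/3 = 59
Profit = (P* - MC)*Q* - FC
= (59 - 15)*44/3 - 6
= 44*44/3 - 6
= 1936/3 - 6 = 1918/3

1918/3


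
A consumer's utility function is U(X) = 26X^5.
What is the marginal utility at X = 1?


MU = dU/dX = 26*5*X^(5-1)
MU = 130*X^4
At X = 1:
MU = 130 * 1^4
MU = 130 * 1 = 130

130


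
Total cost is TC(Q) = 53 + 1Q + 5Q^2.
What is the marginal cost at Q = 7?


MC = dTC/dQ = 1 + 2*5*Q
At Q = 7:
MC = 1 + 10*7
MC = 1 + 70 = 71

71


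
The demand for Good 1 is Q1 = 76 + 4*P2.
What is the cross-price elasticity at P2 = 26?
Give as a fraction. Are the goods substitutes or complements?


dQ1/dP2 = 4
At P2 = 26: Q1 = 76 + 4*26 = 180
Exy = (dQ1/dP2)(P2/Q1) = 4 * 26 / 180 = 26/45
Since Exy > 0, the goods are substitutes.

26/45 (substitutes)


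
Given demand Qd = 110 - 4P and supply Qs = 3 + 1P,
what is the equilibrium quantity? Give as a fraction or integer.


First find equilibrium price:
110 - 4P = 3 + 1P
P* = 107/5 = 107/5
Then substitute into demand:
Q* = 110 - 4 * 107/5 = 122/5

122/5


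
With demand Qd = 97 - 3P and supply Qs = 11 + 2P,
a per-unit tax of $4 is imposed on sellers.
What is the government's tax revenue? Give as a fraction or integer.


With tax on sellers, new supply: Qs' = 11 + 2(P - 4)
= 3 + 2P
New equilibrium quantity:
Q_new = 203/5
Tax revenue = tax * Q_new = 4 * 203/5 = 812/5

812/5


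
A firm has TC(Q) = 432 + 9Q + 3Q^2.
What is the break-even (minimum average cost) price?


AC(Q) = 432/Q + 9 + 3Q
To minimize: dAC/dQ = -432/Q^2 + 3 = 0
Q^2 = 432/3 = 144
Q* = 12
Min AC = 432/12 + 9 + 3*12
Min AC = 36 + 9 + 36 = 81

81


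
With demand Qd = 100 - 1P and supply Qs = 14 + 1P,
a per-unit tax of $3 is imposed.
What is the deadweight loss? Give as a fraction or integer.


Pre-tax equilibrium quantity: Q* = 57
Post-tax equilibrium quantity: Q_tax = 111/2
Reduction in quantity: Q* - Q_tax = 3/2
DWL = (1/2) * tax * (Q* - Q_tax)
DWL = (1/2) * 3 * 3/2 = 9/4

9/4


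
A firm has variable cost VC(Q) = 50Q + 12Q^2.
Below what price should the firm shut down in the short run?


AVC(Q) = VC(Q)/Q = 50 + 12Q
AVC is increasing in Q, so minimum AVC is at Q -> 0+.
Min AVC = 50
The firm should shut down if P < 50.

50


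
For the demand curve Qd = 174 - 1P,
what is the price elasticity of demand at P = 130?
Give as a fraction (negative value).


dQ/dP = -1
At P = 130: Q = 174 - 1*130 = 44
E = (dQ/dP)(P/Q) = (-1)(130/44) = -65/22

-65/22


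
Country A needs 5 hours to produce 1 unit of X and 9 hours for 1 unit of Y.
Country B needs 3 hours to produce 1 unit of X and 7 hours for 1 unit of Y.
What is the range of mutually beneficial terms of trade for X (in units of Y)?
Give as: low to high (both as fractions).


Opportunity cost of X for Country A = hours_X / hours_Y = 5/9 = 5/9 units of Y
Opportunity cost of X for Country B = hours_X / hours_Y = 3/7 = 3/7 units of Y
Terms of trade must be between the two opportunity costs.
Range: 3/7 to 5/9

3/7 to 5/9


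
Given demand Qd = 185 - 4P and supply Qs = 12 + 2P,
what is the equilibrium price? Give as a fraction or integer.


At equilibrium, Qd = Qs.
185 - 4P = 12 + 2P
185 - 12 = 4P + 2P
173 = 6P
P* = 173/6 = 173/6

173/6


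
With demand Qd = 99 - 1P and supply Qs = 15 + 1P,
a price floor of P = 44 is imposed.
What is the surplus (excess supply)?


At P = 44:
Qd = 99 - 1*44 = 55
Qs = 15 + 1*44 = 59
Surplus = Qs - Qd = 59 - 55 = 4

4


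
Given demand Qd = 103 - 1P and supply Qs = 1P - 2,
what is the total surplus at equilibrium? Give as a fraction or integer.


Find equilibrium: 103 - 1P = 1P - 2
103 + 2 = 2P
P* = 105/2 = 105/2
Q* = 1*105/2 - 2 = 101/2
Inverse demand: P = 103 - Q/1, so P_max = 103
Inverse supply: P = 2 + Q/1, so P_min = 2
CS = (1/2) * 101/2 * (103 - 105/2) = 10201/8
PS = (1/2) * 101/2 * (105/2 - 2) = 10201/8
TS = CS + PS = 10201/8 + 10201/8 = 10201/4

10201/4


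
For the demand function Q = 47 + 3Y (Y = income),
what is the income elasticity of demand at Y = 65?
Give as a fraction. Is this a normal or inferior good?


dQ/dY = 3
At Y = 65: Q = 47 + 3*65 = 242
Ey = (dQ/dY)(Y/Q) = 3 * 65 / 242 = 195/242
Since Ey > 0, this is a normal good.

195/242 (normal good)


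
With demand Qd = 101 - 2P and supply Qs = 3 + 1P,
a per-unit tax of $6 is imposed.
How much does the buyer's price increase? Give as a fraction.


With a per-unit tax, the buyer's price increase depends on relative slopes.
Supply slope: d = 1, Demand slope: b = 2
Buyer's price increase = d * tax / (b + d)
= 1 * 6 / (2 + 1)
= 6 / 3 = 2

2


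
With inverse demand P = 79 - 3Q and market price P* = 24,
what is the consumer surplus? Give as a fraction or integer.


Maximum willingness to pay (at Q=0): P_max = 79
Quantity demanded at P* = 24:
Q* = (79 - 24)/3 = 55/3
CS = (1/2) * Q* * (P_max - P*)
CS = (1/2) * 55/3 * (79 - 24)
CS = (1/2) * 55/3 * 55 = 3025/6

3025/6


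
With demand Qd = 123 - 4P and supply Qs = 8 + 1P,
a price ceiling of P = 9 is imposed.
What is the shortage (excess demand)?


At P = 9:
Qd = 123 - 4*9 = 87
Qs = 8 + 1*9 = 17
Shortage = Qd - Qs = 87 - 17 = 70

70


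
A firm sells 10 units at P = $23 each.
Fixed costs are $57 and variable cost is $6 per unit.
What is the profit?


Total Revenue = P * Q = 23 * 10 = $230
Total Cost = FC + VC*Q = 57 + 6*10 = $117
Profit = TR - TC = 230 - 117 = $113

$113


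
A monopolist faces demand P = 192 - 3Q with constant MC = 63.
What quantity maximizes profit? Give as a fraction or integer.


TR = P*Q = (192 - 3Q)Q = 192Q - 3Q^2
MR = dTR/dQ = 192 - 6Q
Set MR = MC:
192 - 6Q = 63
129 = 6Q
Q* = 129/6 = 43/2

43/2


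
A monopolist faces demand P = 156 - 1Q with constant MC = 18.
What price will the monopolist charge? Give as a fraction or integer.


MR = 156 - 2Q
Set MR = MC: 156 - 2Q = 18
Q* = 69
Substitute into demand:
P* = 156 - 1*69 = 87

87


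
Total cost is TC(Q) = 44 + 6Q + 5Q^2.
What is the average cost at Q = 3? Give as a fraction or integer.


TC(3) = 44 + 6*3 + 5*3^2
TC(3) = 44 + 18 + 45 = 107
AC = TC/Q = 107/3 = 107/3

107/3


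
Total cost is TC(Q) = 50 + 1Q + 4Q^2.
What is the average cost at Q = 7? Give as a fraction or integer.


TC(7) = 50 + 1*7 + 4*7^2
TC(7) = 50 + 7 + 196 = 253
AC = TC/Q = 253/7 = 253/7

253/7


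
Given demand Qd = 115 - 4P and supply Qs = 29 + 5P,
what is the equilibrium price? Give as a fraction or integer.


At equilibrium, Qd = Qs.
115 - 4P = 29 + 5P
115 - 29 = 4P + 5P
86 = 9P
P* = 86/9 = 86/9

86/9


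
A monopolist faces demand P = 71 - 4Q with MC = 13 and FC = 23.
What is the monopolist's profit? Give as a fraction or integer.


MR = MC: 71 - 8Q = 13
Q* = 29/4
P* = 71 - 4*29/4 = 42
Profit = (P* - MC)*Q* - FC
= (42 - 13)*29/4 - 23
= 29*29/4 - 23
= 841/4 - 23 = 749/4

749/4


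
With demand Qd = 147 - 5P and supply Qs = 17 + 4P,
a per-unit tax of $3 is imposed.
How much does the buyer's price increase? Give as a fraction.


With a per-unit tax, the buyer's price increase depends on relative slopes.
Supply slope: d = 4, Demand slope: b = 5
Buyer's price increase = d * tax / (b + d)
= 4 * 3 / (5 + 4)
= 12 / 9 = 4/3

4/3


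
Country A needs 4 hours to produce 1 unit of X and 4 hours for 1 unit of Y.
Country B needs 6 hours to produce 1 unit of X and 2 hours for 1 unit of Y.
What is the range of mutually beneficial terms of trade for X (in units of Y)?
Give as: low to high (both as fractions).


Opportunity cost of X for Country A = hours_X / hours_Y = 4/4 = 1 units of Y
Opportunity cost of X for Country B = hours_X / hours_Y = 6/2 = 3 units of Y
Terms of trade must be between the two opportunity costs.
Range: 1 to 3

1 to 3
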